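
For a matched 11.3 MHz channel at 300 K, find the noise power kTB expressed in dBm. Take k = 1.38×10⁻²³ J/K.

−103.3 dBm

P_n = kTB = 1.38×10⁻²³ × 300 × 1.13×10⁷ = 4.68×10⁻¹⁴ W
In dBm: 10 log₁₀(4.68×10⁻¹⁴ / 10⁻³) = −103.3 dBm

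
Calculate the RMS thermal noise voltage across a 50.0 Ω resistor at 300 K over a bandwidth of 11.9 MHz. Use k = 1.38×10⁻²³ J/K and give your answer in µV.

V_n = √(4kTRB)
4kTRB = 4 × 1.38×10⁻²³ × 300 × 5.00×10¹ × 1.19×10⁷ = 9.85×10⁻¹² V²
V_n = √(9.85×10⁻¹²) = 3.14×10⁻⁶ V = 3.14 µV

3.14 µV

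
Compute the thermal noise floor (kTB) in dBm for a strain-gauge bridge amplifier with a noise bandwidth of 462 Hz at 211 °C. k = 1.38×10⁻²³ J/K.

−145.1 dBm

T = 211 °C + 273.15 = 484.15 K
P_n = kTB = 1.38×10⁻²³ × 484.15 × 4.62×10² = 3.09×10⁻¹⁸ W
In dBm: 10 log₁₀(3.09×10⁻¹⁸ / 10⁻³) = −145.1 dBm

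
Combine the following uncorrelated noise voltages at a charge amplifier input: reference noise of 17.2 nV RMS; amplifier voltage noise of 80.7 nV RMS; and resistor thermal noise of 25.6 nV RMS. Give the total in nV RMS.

Uncorrelated sources add in power (mean-square): V_tot = √(ΣV_i²)
V_tot = √[(1.72×10⁻⁸)² + (8.07×10⁻⁸)² + (2.56×10⁻⁸)²] = 8.64×10⁻⁸ V = 86.4 nV

86.4 nV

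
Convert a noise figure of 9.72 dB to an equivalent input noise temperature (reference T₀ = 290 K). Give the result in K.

F = 10^(9.72/10) = 9.37562
T_e = (F − 1)·T₀ = (9.37562 − 1) × 290 = 2429 K

2429 K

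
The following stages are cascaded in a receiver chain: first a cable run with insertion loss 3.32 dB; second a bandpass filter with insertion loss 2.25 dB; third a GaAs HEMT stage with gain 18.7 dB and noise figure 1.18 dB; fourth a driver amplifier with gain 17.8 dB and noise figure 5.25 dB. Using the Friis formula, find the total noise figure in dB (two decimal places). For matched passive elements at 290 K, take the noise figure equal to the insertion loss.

6.85 dB

Convert to linear (a loss of L dB is a gain of −L dB): F_i = 10^(NF_i/10), G_i = 10^(G_i,dB/10)
  Stage 1: F_1 = 10^(3.32/10) = 2.148, G_1 = 10^(−3.32/10) = 0.4656
  Stage 2: F_2 = 10^(2.25/10) = 1.679, G_2 = 10^(−2.25/10) = 0.5957
  Stage 3: F_3 = 10^(1.18/10) = 1.312, G_3 = 10^(18.7/10) = 74.13
  Stage 4: F_4 = 10^(5.25/10) = 3.350, G_4 = 10^(17.8/10) = 60.26
Friis cascade:
  F = 2.148 + (1.679 − 1)/0.4656 + (1.312 − 1)/0.2773 + (3.350 − 1)/20.56 = 4.846
NF = 10 log₁₀(4.846) = 6.85 dB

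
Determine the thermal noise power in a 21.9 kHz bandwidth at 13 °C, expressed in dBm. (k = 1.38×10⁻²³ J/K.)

−130.6 dBm

T = 13 °C + 273.15 = 286.15 K
P_n = kTB = 1.38×10⁻²³ × 286.15 × 2.19×10⁴ = 8.65×10⁻¹⁷ W
In dBm: 10 log₁₀(8.65×10⁻¹⁷ / 10⁻³) = −130.6 dBm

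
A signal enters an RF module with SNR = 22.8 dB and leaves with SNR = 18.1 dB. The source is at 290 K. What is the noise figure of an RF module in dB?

4.7 dB

NF (dB) = SNR_in(dB) − SNR_out(dB) when the source is at T₀
NF = 22.8 − 18.1 = 4.7 dB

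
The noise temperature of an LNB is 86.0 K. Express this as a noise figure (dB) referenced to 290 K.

F = 1 + T_e/T₀ = 1 + 86.0/290 = 1.29655
NF = 10 log₁₀(1.29655) = 1.13 dB

1.13 dB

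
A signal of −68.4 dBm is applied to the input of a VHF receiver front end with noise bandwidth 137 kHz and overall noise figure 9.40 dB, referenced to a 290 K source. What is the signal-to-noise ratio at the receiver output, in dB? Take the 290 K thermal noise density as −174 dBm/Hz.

Noise floor: N = −174 + 10 log₁₀(B) + NF
10 log₁₀(1.37×10⁵) = 51.37 dB
N = −174 + 51.37 + 9.40 = −113.23 dBm
SNR = P_sig − N = −68.4 − (−113.23) = 44.83 dB → 44.8 dB

44.8 dB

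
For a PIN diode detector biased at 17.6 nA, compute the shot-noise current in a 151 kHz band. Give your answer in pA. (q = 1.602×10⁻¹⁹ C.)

29.2 pA

I_n = √(2qI·B)
2qI·B = 2 × 1.602×10⁻¹⁹ × 1.76×10⁻⁸ × 1.51×10⁵ = 8.51×10⁻²² A²
I_n = √(8.51×10⁻²²) = 2.92×10⁻¹¹ A = 29.2 pA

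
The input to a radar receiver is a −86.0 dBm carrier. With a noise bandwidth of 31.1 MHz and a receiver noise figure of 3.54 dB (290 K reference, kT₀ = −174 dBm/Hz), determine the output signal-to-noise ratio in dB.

9.5 dB

Noise floor: N = −174 + 10 log₁₀(B) + NF
10 log₁₀(3.11×10⁷) = 74.93 dB
N = −174 + 74.93 + 3.54 = −95.53 dBm
SNR = P_sig − N = −86.0 − (−95.53) = 9.53 dB → 9.5 dB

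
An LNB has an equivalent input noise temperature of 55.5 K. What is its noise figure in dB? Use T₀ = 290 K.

0.761 dB

F = 1 + T_e/T₀ = 1 + 55.5/290 = 1.19138
NF = 10 log₁₀(1.19138) = 0.761 dB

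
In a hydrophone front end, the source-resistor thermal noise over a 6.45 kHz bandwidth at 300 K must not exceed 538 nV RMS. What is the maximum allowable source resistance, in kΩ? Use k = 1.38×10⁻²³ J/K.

2.71 kΩ

Johnson–Nyquist: V_n = √(4kTRB) ⇒ R = V_n² / (4kTB)
4kTB = 4 × 1.38×10⁻²³ × 300 × 6.45×10³ = 1.07×10⁻¹⁶
R = (5.38×10⁻⁷)² / 1.07×10⁻¹⁶ = 2.71×10³ Ω = 2.71 kΩ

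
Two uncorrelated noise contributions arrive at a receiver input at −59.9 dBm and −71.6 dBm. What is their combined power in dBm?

−59.6 dBm

Convert to linear, add, convert back:
P₁ = 1.02×10⁻⁹ W, P₂ = 6.92×10⁻¹¹ W
P_tot = 1.09×10⁻⁹ W → 10 log₁₀(P_tot / 10⁻³) = −59.6 dBm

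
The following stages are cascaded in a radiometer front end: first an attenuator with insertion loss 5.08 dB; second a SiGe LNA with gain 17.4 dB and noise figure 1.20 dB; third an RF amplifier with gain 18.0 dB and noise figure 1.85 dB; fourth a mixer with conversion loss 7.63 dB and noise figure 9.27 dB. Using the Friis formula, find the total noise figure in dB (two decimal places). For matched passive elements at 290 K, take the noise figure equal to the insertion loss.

6.32 dB

Convert to linear (a loss of L dB is a gain of −L dB): F_i = 10^(NF_i/10), G_i = 10^(G_i,dB/10)
  Stage 1: F_1 = 10^(5.08/10) = 3.221, G_1 = 10^(−5.08/10) = 0.3105
  Stage 2: F_2 = 10^(1.20/10) = 1.318, G_2 = 10^(17.4/10) = 54.95
  Stage 3: F_3 = 10^(1.85/10) = 1.531, G_3 = 10^(18.0/10) = 63.10
  Stage 4: F_4 = 10^(9.27/10) = 8.453, G_4 = 10^(−7.63/10) = 0.1726
Friis cascade:
  F = 3.221 + (1.318 − 1)/0.3105 + (1.531 − 1)/17.06 + (8.453 − 1)/1076 = 4.284
NF = 10 log₁₀(4.284) = 6.32 dB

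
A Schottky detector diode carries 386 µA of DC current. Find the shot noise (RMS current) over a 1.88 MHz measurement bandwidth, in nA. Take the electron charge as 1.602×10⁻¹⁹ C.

I_n = √(2qI·B)
2qI·B = 2 × 1.602×10⁻¹⁹ × 3.86×10⁻⁴ × 1.88×10⁶ = 2.33×10⁻¹⁶ A²
I_n = √(2.33×10⁻¹⁶) = 1.52×10⁻⁸ A = 15.2 nA

15.2 nA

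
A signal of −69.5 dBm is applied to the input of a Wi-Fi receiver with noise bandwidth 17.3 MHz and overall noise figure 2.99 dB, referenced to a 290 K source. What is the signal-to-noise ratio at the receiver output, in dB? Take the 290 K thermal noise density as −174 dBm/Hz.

Noise floor: N = −174 + 10 log₁₀(B) + NF
10 log₁₀(1.73×10⁷) = 72.38 dB
N = −174 + 72.38 + 2.99 = −98.63 dBm
SNR = P_sig − N = −69.5 − (−98.63) = 29.13 dB → 29.1 dB

29.1 dB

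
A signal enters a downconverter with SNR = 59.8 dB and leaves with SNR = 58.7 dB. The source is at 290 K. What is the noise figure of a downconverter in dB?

1.1 dB

NF (dB) = SNR_in(dB) − SNR_out(dB) when the source is at T₀
NF = 59.8 − 58.7 = 1.1 dB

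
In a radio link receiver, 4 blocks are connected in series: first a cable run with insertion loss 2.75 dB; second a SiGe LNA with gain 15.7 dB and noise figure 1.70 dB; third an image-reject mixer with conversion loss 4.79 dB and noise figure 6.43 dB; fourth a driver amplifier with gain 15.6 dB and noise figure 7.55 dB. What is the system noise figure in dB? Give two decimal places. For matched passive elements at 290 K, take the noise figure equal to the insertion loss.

Convert to linear (a loss of L dB is a gain of −L dB): F_i = 10^(NF_i/10), G_i = 10^(G_i,dB/10)
  Stage 1: F_1 = 10^(2.75/10) = 1.884, G_1 = 10^(−2.75/10) = 0.5309
  Stage 2: F_2 = 10^(1.70/10) = 1.479, G_2 = 10^(15.7/10) = 37.15
  Stage 3: F_3 = 10^(6.43/10) = 4.395, G_3 = 10^(−4.79/10) = 0.3319
  Stage 4: F_4 = 10^(7.55/10) = 5.689, G_4 = 10^(15.6/10) = 36.31
Friis cascade:
  F = 1.884 + (1.479 − 1)/0.5309 + (4.395 − 1)/19.72 + (5.689 − 1)/6.546 = 3.674
NF = 10 log₁₀(3.674) = 5.65 dB

5.65 dB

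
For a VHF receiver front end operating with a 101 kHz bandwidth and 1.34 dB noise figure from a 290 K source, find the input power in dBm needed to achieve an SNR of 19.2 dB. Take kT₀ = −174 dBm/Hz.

−103.4 dBm

Sensitivity = −174 + 10 log₁₀(B) + NF + SNR_min
= −174 + 50.04 + 1.34 + 19.2
= −103.42 dBm → −103.4 dBm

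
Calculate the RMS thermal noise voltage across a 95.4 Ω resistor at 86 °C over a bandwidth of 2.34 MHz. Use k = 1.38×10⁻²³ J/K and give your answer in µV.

2.10 µV

T = 86 °C + 273.15 = 359.15 K
V_n = √(4kTRB)
4kTRB = 4 × 1.38×10⁻²³ × 359.15 × 9.54×10¹ × 2.34×10⁶ = 4.43×10⁻¹² V²
V_n = √(4.43×10⁻¹²) = 2.10×10⁻⁶ V = 2.10 µV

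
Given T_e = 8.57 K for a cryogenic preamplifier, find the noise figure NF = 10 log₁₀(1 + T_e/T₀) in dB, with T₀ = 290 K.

F = 1 + T_e/T₀ = 1 + 8.57/290 = 1.02955
NF = 10 log₁₀(1.02955) = 0.126 dB

0.126 dB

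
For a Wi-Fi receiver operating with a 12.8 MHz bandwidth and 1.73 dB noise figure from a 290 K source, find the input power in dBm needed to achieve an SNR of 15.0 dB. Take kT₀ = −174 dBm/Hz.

Sensitivity = −174 + 10 log₁₀(B) + NF + SNR_min
= −174 + 71.07 + 1.73 + 15.0
= −86.20 dBm → −86.2 dBm

−86.2 dBm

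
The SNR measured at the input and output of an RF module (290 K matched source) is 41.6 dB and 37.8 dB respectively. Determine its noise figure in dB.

NF (dB) = SNR_in(dB) − SNR_out(dB) when the source is at T₀
NF = 41.6 − 37.8 = 3.8 dB

3.8 dB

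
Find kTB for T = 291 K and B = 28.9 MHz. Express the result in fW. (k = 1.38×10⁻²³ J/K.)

116 fW

P_n = kTB = 1.38×10⁻²³ × 291 × 2.89×10⁷ = 1.16×10⁻¹³ W = 116 fW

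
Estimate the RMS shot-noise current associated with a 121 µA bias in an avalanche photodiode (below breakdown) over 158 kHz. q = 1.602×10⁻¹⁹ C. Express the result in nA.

2.47 nA

I_n = √(2qI·B)
2qI·B = 2 × 1.602×10⁻¹⁹ × 1.21×10⁻⁴ × 1.58×10⁵ = 6.13×10⁻¹⁸ A²
I_n = √(6.13×10⁻¹⁸) = 2.47×10⁻⁹ A = 2.47 nA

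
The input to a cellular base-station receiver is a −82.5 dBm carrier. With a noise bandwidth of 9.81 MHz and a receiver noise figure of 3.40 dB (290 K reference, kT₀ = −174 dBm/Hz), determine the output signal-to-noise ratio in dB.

Noise floor: N = −174 + 10 log₁₀(B) + NF
10 log₁₀(9.81×10⁶) = 69.92 dB
N = −174 + 69.92 + 3.40 = −100.68 dBm
SNR = P_sig − N = −82.5 − (−100.68) = 18.18 dB → 18.2 dB

18.2 dB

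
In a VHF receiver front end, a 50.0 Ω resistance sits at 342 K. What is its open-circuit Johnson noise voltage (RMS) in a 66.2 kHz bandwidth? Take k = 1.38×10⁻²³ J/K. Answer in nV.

V_n = √(4kTRB)
4kTRB = 4 × 1.38×10⁻²³ × 342 × 5.00×10¹ × 6.62×10⁴ = 6.25×10⁻¹⁴ V²
V_n = √(6.25×10⁻¹⁴) = 2.50×10⁻⁷ V = 250 nV

250 nV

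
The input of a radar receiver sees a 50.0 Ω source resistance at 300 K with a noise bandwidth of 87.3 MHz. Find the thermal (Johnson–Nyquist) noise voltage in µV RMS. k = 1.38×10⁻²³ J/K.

8.50 µV

V_n = √(4kTRB)
4kTRB = 4 × 1.38×10⁻²³ × 300 × 5.00×10¹ × 8.73×10⁷ = 7.23×10⁻¹¹ V²
V_n = √(7.23×10⁻¹¹) = 8.50×10⁻⁶ V = 8.50 µV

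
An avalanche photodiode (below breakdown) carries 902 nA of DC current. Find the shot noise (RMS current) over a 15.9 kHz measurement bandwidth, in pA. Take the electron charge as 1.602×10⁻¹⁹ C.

I_n = √(2qI·B)
2qI·B = 2 × 1.602×10⁻¹⁹ × 9.02×10⁻⁷ × 1.59×10⁴ = 4.60×10⁻²¹ A²
I_n = √(4.60×10⁻²¹) = 6.78×10⁻¹¹ A = 67.8 pA

67.8 pA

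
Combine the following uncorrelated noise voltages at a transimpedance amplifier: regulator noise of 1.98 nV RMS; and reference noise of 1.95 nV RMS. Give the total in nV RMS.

2.78 nV

Uncorrelated sources add in power (mean-square): V_tot = √(ΣV_i²)
V_tot = √[(1.98×10⁻⁹)² + (1.95×10⁻⁹)²] = 2.78×10⁻⁹ V = 2.78 nV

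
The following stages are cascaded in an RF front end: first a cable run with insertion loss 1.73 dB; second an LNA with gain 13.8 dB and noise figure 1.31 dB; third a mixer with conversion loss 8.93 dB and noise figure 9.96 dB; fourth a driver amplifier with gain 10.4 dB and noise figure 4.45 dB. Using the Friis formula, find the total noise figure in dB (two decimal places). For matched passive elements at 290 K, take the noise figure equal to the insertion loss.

Convert to linear (a loss of L dB is a gain of −L dB): F_i = 10^(NF_i/10), G_i = 10^(G_i,dB/10)
  Stage 1: F_1 = 10^(1.73/10) = 1.489, G_1 = 10^(−1.73/10) = 0.6714
  Stage 2: F_2 = 10^(1.31/10) = 1.352, G_2 = 10^(13.8/10) = 23.99
  Stage 3: F_3 = 10^(9.96/10) = 9.908, G_3 = 10^(−8.93/10) = 0.1279
  Stage 4: F_4 = 10^(4.45/10) = 2.786, G_4 = 10^(10.4/10) = 10.96
Friis cascade:
  F = 1.489 + (1.352 − 1)/0.6714 + (9.908 − 1)/16.11 + (2.786 − 1)/2.061 = 3.434
NF = 10 log₁₀(3.434) = 5.36 dB

5.36 dB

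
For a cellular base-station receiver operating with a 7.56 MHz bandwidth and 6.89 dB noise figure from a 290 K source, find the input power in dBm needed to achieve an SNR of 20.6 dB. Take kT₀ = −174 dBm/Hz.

−77.7 dBm

Sensitivity = −174 + 10 log₁₀(B) + NF + SNR_min
= −174 + 68.79 + 6.89 + 20.6
= −77.72 dBm → −77.7 dBm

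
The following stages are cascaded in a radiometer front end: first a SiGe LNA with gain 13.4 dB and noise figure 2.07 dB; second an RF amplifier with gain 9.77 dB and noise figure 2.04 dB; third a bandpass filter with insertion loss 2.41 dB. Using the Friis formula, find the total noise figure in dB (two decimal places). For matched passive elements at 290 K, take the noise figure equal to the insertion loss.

Convert to linear (a loss of L dB is a gain of −L dB): F_i = 10^(NF_i/10), G_i = 10^(G_i,dB/10)
  Stage 1: F_1 = 10^(2.07/10) = 1.611, G_1 = 10^(13.4/10) = 21.88
  Stage 2: F_2 = 10^(2.04/10) = 1.600, G_2 = 10^(9.77/10) = 9.484
  Stage 3: F_3 = 10^(2.41/10) = 1.742, G_3 = 10^(−2.41/10) = 0.5741
Friis cascade:
  F = 1.611 + (1.600 − 1)/21.88 + (1.742 − 1)/207.5 = 1.642
NF = 10 log₁₀(1.642) = 2.15 dB

2.15 dB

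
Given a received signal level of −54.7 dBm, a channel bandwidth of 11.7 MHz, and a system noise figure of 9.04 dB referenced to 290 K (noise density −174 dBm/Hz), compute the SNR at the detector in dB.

39.6 dB

Noise floor: N = −174 + 10 log₁₀(B) + NF
10 log₁₀(1.17×10⁷) = 70.68 dB
N = −174 + 70.68 + 9.04 = −94.28 dBm
SNR = P_sig − N = −54.7 − (−94.28) = 39.58 dB → 39.6 dB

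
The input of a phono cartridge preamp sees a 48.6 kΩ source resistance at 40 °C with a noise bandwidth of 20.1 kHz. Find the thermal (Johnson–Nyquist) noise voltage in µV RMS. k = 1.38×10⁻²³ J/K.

T = 40 °C + 273.15 = 313.15 K
V_n = √(4kTRB)
4kTRB = 4 × 1.38×10⁻²³ × 313.15 × 4.86×10⁴ × 2.01×10⁴ = 1.69×10⁻¹¹ V²
V_n = √(1.69×10⁻¹¹) = 4.11×10⁻⁶ V = 4.11 µV

4.11 µV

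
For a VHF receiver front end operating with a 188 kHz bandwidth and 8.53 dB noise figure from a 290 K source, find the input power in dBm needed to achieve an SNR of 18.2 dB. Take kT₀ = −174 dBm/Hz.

Sensitivity = −174 + 10 log₁₀(B) + NF + SNR_min
= −174 + 52.74 + 8.53 + 18.2
= −94.53 dBm → −94.5 dBm

−94.5 dBm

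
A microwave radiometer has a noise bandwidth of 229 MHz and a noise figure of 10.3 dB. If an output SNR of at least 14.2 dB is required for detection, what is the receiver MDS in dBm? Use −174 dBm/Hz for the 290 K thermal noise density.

Sensitivity = −174 + 10 log₁₀(B) + NF + SNR_min
= −174 + 83.6 + 10.3 + 14.2
= −65.9 dBm → −65.9 dBm

−65.9 dBm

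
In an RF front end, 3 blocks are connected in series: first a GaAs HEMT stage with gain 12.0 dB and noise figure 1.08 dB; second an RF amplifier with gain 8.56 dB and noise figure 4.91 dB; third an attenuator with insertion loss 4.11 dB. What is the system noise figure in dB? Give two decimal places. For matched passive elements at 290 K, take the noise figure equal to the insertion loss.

1.55 dB

Convert to linear (a loss of L dB is a gain of −L dB): F_i = 10^(NF_i/10), G_i = 10^(G_i,dB/10)
  Stage 1: F_1 = 10^(1.08/10) = 1.282, G_1 = 10^(12.0/10) = 15.85
  Stage 2: F_2 = 10^(4.91/10) = 3.097, G_2 = 10^(8.56/10) = 7.178
  Stage 3: F_3 = 10^(4.11/10) = 2.576, G_3 = 10^(−4.11/10) = 0.3882
Friis cascade:
  F = 1.282 + (3.097 − 1)/15.85 + (2.576 − 1)/113.8 = 1.429
NF = 10 log₁₀(1.429) = 1.55 dB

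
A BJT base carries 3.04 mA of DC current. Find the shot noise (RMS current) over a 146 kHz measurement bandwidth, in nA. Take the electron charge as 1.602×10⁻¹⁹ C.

I_n = √(2qI·B)
2qI·B = 2 × 1.602×10⁻¹⁹ × 3.04×10⁻³ × 1.46×10⁵ = 1.42×10⁻¹⁶ A²
I_n = √(1.42×10⁻¹⁶) = 1.19×10⁻⁸ A = 11.9 nA

11.9 nA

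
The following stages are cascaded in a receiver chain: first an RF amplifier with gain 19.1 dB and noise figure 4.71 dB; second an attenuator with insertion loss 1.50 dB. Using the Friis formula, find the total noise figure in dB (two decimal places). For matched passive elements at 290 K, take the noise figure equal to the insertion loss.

4.72 dB

Convert to linear (a loss of L dB is a gain of −L dB): F_i = 10^(NF_i/10), G_i = 10^(G_i,dB/10)
  Stage 1: F_1 = 10^(4.71/10) = 2.958, G_1 = 10^(19.1/10) = 81.28
  Stage 2: F_2 = 10^(1.50/10) = 1.413, G_2 = 10^(−1.50/10) = 0.7079
Friis cascade:
  F = 2.958 + (1.413 − 1)/81.28 = 2.963
NF = 10 log₁₀(2.963) = 4.72 dB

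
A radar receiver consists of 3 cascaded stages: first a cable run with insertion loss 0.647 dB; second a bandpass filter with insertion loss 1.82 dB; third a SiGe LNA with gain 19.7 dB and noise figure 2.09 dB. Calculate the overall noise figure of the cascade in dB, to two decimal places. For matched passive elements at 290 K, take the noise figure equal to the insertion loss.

4.56 dB

Convert to linear (a loss of L dB is a gain of −L dB): F_i = 10^(NF_i/10), G_i = 10^(G_i,dB/10)
  Stage 1: F_1 = 10^(0.647/10) = 1.161, G_1 = 10^(−0.647/10) = 0.8616
  Stage 2: F_2 = 10^(1.82/10) = 1.521, G_2 = 10^(−1.82/10) = 0.6577
  Stage 3: F_3 = 10^(2.09/10) = 1.618, G_3 = 10^(19.7/10) = 93.33
Friis cascade:
  F = 1.161 + (1.521 − 1)/0.8616 + (1.618 − 1)/0.5666 = 2.856
NF = 10 log₁₀(2.856) = 4.56 dB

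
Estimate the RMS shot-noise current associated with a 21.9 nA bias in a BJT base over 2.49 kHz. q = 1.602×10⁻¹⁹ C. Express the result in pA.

4.18 pA

I_n = √(2qI·B)
2qI·B = 2 × 1.602×10⁻¹⁹ × 2.19×10⁻⁸ × 2.49×10³ = 1.75×10⁻²³ A²
I_n = √(1.75×10⁻²³) = 4.18×10⁻¹² A = 4.18 pA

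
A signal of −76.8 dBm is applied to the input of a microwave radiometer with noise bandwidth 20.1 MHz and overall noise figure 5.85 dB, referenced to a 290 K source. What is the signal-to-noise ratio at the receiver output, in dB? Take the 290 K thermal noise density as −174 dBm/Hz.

Noise floor: N = −174 + 10 log₁₀(B) + NF
10 log₁₀(2.01×10⁷) = 73.03 dB
N = −174 + 73.03 + 5.85 = −95.12 dBm
SNR = P_sig − N = −76.8 − (−95.12) = 18.32 dB → 18.3 dB

18.3 dB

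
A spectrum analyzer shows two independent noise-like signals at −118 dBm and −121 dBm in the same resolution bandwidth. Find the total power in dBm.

−116.2 dBm

Convert to linear, add, convert back:
P₁ = 1.58×10⁻¹⁵ W, P₂ = 7.94×10⁻¹⁶ W
P_tot = 2.38×10⁻¹⁵ W → 10 log₁₀(P_tot / 10⁻³) = −116.2 dBm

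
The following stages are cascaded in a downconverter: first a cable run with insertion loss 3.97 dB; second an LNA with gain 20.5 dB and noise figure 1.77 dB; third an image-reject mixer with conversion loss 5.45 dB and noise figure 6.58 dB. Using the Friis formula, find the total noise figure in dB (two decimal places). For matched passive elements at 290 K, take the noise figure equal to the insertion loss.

Convert to linear (a loss of L dB is a gain of −L dB): F_i = 10^(NF_i/10), G_i = 10^(G_i,dB/10)
  Stage 1: F_1 = 10^(3.97/10) = 2.495, G_1 = 10^(−3.97/10) = 0.4009
  Stage 2: F_2 = 10^(1.77/10) = 1.503, G_2 = 10^(20.5/10) = 112.2
  Stage 3: F_3 = 10^(6.58/10) = 4.550, G_3 = 10^(−5.45/10) = 0.2851
Friis cascade:
  F = 2.495 + (1.503 − 1)/0.4009 + (4.550 − 1)/44.98 = 3.829
NF = 10 log₁₀(3.829) = 5.83 dB

5.83 dB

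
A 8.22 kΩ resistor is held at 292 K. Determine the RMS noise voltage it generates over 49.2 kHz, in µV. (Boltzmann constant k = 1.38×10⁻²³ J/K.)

2.55 µV

V_n = √(4kTRB)
4kTRB = 4 × 1.38×10⁻²³ × 292 × 8.22×10³ × 4.92×10⁴ = 6.52×10⁻¹² V²
V_n = √(6.52×10⁻¹²) = 2.55×10⁻⁶ V = 2.55 µV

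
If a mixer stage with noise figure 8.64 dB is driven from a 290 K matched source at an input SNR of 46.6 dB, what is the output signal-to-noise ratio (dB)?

By definition F = SNR_in/SNR_out, so in dB: SNR_out = SNR_in − NF
SNR_out = 46.6 − 8.64 = 37.96 dB

37.96 dB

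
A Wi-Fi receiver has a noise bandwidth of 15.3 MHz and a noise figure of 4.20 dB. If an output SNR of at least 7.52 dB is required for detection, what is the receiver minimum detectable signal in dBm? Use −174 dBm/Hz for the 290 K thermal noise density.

−90.4 dBm

Sensitivity = −174 + 10 log₁₀(B) + NF + SNR_min
= −174 + 71.85 + 4.20 + 7.52
= −90.43 dBm → −90.4 dBm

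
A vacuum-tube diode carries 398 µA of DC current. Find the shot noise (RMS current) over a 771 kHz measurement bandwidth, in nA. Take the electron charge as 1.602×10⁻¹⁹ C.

I_n = √(2qI·B)
2qI·B = 2 × 1.602×10⁻¹⁹ × 3.98×10⁻⁴ × 7.71×10⁵ = 9.83×10⁻¹⁷ A²
I_n = √(9.83×10⁻¹⁷) = 9.92×10⁻⁹ A = 9.92 nA

9.92 nA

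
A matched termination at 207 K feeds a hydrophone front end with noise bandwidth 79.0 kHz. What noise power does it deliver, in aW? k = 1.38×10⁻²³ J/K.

P_n = kTB = 1.38×10⁻²³ × 207 × 7.90×10⁴ = 2.26×10⁻¹⁶ W = 226 aW

226 aW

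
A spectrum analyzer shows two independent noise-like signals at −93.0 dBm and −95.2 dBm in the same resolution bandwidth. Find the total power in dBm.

−91.0 dBm

Convert to linear, add, convert back:
P₁ = 5.01×10⁻¹³ W, P₂ = 3.02×10⁻¹³ W
P_tot = 8.03×10⁻¹³ W → 10 log₁₀(P_tot / 10⁻³) = −91.0 dBm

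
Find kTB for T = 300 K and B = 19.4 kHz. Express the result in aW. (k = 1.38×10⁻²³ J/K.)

80.3 aW

P_n = kTB = 1.38×10⁻²³ × 300 × 1.94×10⁴ = 8.03×10⁻¹⁷ W = 80.3 aW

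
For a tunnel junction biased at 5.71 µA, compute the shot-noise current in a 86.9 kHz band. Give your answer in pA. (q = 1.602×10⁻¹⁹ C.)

I_n = √(2qI·B)
2qI·B = 2 × 1.602×10⁻¹⁹ × 5.71×10⁻⁶ × 8.69×10⁴ = 1.59×10⁻¹⁹ A²
I_n = √(1.59×10⁻¹⁹) = 3.99×10⁻¹⁰ A = 399 pA

399 pA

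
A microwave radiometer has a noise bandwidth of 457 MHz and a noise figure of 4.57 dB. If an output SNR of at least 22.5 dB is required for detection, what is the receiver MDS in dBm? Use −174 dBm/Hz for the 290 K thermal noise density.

−60.3 dBm

Sensitivity = −174 + 10 log₁₀(B) + NF + SNR_min
= −174 + 86.6 + 4.57 + 22.5
= −60.33 dBm → −60.3 dBm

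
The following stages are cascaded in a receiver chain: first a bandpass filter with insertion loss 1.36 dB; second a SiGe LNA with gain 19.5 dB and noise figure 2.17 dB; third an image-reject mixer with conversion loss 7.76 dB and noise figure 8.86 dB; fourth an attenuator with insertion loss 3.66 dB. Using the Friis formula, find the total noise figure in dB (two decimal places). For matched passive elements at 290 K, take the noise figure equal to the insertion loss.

Convert to linear (a loss of L dB is a gain of −L dB): F_i = 10^(NF_i/10), G_i = 10^(G_i,dB/10)
  Stage 1: F_1 = 10^(1.36/10) = 1.368, G_1 = 10^(−1.36/10) = 0.7311
  Stage 2: F_2 = 10^(2.17/10) = 1.648, G_2 = 10^(19.5/10) = 89.13
  Stage 3: F_3 = 10^(8.86/10) = 7.691, G_3 = 10^(−7.76/10) = 0.1675
  Stage 4: F_4 = 10^(3.66/10) = 2.323, G_4 = 10^(−3.66/10) = 0.4305
Friis cascade:
  F = 1.368 + (1.648 − 1)/0.7311 + (7.691 − 1)/65.16 + (2.323 − 1)/10.91 = 2.478
NF = 10 log₁₀(2.478) = 3.94 dB

3.94 dB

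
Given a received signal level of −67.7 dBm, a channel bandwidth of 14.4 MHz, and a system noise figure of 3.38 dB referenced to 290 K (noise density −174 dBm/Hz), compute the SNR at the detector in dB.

Noise floor: N = −174 + 10 log₁₀(B) + NF
10 log₁₀(1.44×10⁷) = 71.58 dB
N = −174 + 71.58 + 3.38 = −99.04 dBm
SNR = P_sig − N = −67.7 − (−99.04) = 31.34 dB → 31.3 dB

31.3 dB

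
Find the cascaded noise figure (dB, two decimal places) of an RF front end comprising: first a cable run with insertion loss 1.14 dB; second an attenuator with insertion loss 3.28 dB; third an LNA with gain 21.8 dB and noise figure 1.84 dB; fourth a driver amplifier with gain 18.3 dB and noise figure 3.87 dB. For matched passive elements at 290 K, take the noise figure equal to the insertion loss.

6.29 dB

Convert to linear (a loss of L dB is a gain of −L dB): F_i = 10^(NF_i/10), G_i = 10^(G_i,dB/10)
  Stage 1: F_1 = 10^(1.14/10) = 1.300, G_1 = 10^(−1.14/10) = 0.7691
  Stage 2: F_2 = 10^(3.28/10) = 2.128, G_2 = 10^(−3.28/10) = 0.4699
  Stage 3: F_3 = 10^(1.84/10) = 1.528, G_3 = 10^(21.8/10) = 151.4
  Stage 4: F_4 = 10^(3.87/10) = 2.438, G_4 = 10^(18.3/10) = 67.61
Friis cascade:
  F = 1.300 + (2.128 − 1)/0.7691 + (1.528 − 1)/0.3614 + (2.438 − 1)/54.70 = 4.253
NF = 10 log₁₀(4.253) = 6.29 dB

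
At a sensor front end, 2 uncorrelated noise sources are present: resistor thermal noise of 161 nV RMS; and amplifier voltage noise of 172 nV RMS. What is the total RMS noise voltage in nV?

Uncorrelated sources add in power (mean-square): V_tot = √(ΣV_i²)
V_tot = √[(1.61×10⁻⁷)² + (1.72×10⁻⁷)²] = 2.36×10⁻⁷ V = 236 nV

236 nV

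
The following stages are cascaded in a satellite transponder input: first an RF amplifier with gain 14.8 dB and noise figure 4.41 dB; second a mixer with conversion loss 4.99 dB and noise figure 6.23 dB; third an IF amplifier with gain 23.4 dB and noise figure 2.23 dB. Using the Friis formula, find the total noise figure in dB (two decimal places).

Convert to linear (a loss of L dB is a gain of −L dB): F_i = 10^(NF_i/10), G_i = 10^(G_i,dB/10)
  Stage 1: F_1 = 10^(4.41/10) = 2.761, G_1 = 10^(14.8/10) = 30.20
  Stage 2: F_2 = 10^(6.23/10) = 4.198, G_2 = 10^(−4.99/10) = 0.3170
  Stage 3: F_3 = 10^(2.23/10) = 1.671, G_3 = 10^(23.4/10) = 218.8
Friis cascade:
  F = 2.761 + (4.198 − 1)/30.20 + (1.671 − 1)/9.572 = 2.937
NF = 10 log₁₀(2.937) = 4.68 dB

4.68 dB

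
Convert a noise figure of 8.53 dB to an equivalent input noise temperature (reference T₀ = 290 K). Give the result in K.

1777 K

F = 10^(8.53/10) = 7.12853
T_e = (F − 1)·T₀ = (7.12853 − 1) × 290 = 1777 K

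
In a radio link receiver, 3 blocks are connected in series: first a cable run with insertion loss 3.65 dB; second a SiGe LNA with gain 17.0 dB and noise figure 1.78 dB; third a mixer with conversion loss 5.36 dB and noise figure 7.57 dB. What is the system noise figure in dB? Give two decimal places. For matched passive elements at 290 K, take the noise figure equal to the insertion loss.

Convert to linear (a loss of L dB is a gain of −L dB): F_i = 10^(NF_i/10), G_i = 10^(G_i,dB/10)
  Stage 1: F_1 = 10^(3.65/10) = 2.317, G_1 = 10^(−3.65/10) = 0.4315
  Stage 2: F_2 = 10^(1.78/10) = 1.507, G_2 = 10^(17.0/10) = 50.12
  Stage 3: F_3 = 10^(7.57/10) = 5.715, G_3 = 10^(−5.36/10) = 0.2911
Friis cascade:
  F = 2.317 + (1.507 − 1)/0.4315 + (5.715 − 1)/21.63 = 3.709
NF = 10 log₁₀(3.709) = 5.69 dB

5.69 dB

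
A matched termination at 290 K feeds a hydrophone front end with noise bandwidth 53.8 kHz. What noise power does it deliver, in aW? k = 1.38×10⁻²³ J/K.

215 aW

P_n = kTB = 1.38×10⁻²³ × 290 × 5.38×10⁴ = 2.15×10⁻¹⁶ W = 215 aW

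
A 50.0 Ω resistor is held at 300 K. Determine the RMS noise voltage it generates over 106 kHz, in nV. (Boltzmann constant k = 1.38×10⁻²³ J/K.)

V_n = √(4kTRB)
4kTRB = 4 × 1.38×10⁻²³ × 300 × 5.00×10¹ × 1.06×10⁵ = 8.78×10⁻¹⁴ V²
V_n = √(8.78×10⁻¹⁴) = 2.96×10⁻⁷ V = 296 nV

296 nV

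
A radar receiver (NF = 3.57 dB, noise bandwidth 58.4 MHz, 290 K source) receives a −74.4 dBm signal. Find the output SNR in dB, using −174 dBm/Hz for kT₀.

Noise floor: N = −174 + 10 log₁₀(B) + NF
10 log₁₀(5.84×10⁷) = 77.66 dB
N = −174 + 77.66 + 3.57 = −92.77 dBm
SNR = P_sig − N = −74.4 − (−92.77) = 18.37 dB → 18.4 dB

18.4 dB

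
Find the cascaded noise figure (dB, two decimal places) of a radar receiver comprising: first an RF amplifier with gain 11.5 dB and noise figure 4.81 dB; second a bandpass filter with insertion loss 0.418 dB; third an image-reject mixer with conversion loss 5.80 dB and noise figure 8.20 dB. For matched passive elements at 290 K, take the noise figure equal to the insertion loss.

Convert to linear (a loss of L dB is a gain of −L dB): F_i = 10^(NF_i/10), G_i = 10^(G_i,dB/10)
  Stage 1: F_1 = 10^(4.81/10) = 3.027, G_1 = 10^(11.5/10) = 14.13
  Stage 2: F_2 = 10^(0.418/10) = 1.101, G_2 = 10^(−0.418/10) = 0.9082
  Stage 3: F_3 = 10^(8.20/10) = 6.607, G_3 = 10^(−5.80/10) = 0.2630
Friis cascade:
  F = 3.027 + (1.101 − 1)/14.13 + (6.607 − 1)/12.83 = 3.471
NF = 10 log₁₀(3.471) = 5.40 dB

5.40 dB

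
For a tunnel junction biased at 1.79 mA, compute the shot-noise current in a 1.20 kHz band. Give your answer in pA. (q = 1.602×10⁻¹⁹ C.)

I_n = √(2qI·B)
2qI·B = 2 × 1.602×10⁻¹⁹ × 1.79×10⁻³ × 1.20×10³ = 6.88×10⁻¹⁹ A²
I_n = √(6.88×10⁻¹⁹) = 8.30×10⁻¹⁰ A = 830 pA

830 pA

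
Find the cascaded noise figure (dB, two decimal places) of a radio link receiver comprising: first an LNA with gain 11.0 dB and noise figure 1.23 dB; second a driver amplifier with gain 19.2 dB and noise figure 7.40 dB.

Convert to linear (a loss of L dB is a gain of −L dB): F_i = 10^(NF_i/10), G_i = 10^(G_i,dB/10)
  Stage 1: F_1 = 10^(1.23/10) = 1.327, G_1 = 10^(11.0/10) = 12.59
  Stage 2: F_2 = 10^(7.40/10) = 5.495, G_2 = 10^(19.2/10) = 83.18
Friis cascade:
  F = 1.327 + (5.495 − 1)/12.59 = 1.684
NF = 10 log₁₀(1.684) = 2.26 dB

2.26 dB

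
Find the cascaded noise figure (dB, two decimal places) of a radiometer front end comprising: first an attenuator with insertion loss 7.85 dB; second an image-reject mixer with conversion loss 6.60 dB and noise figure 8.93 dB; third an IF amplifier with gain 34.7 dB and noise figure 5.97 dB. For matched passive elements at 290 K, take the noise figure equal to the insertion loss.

Convert to linear (a loss of L dB is a gain of −L dB): F_i = 10^(NF_i/10), G_i = 10^(G_i,dB/10)
  Stage 1: F_1 = 10^(7.85/10) = 6.095, G_1 = 10^(−7.85/10) = 0.1641
  Stage 2: F_2 = 10^(8.93/10) = 7.816, G_2 = 10^(−6.60/10) = 0.2188
  Stage 3: F_3 = 10^(5.97/10) = 3.954, G_3 = 10^(34.7/10) = 2951
Friis cascade:
  F = 6.095 + (7.816 − 1)/0.1641 + (3.954 − 1)/0.03589 = 129.9
NF = 10 log₁₀(129.9) = 21.14 dB

21.14 dB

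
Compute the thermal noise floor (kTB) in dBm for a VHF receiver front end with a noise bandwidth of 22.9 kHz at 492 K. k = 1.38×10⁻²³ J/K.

P_n = kTB = 1.38×10⁻²³ × 492 × 2.29×10⁴ = 1.55×10⁻¹⁶ W
In dBm: 10 log₁₀(1.55×10⁻¹⁶ / 10⁻³) = −128.1 dBm

−128.1 dBm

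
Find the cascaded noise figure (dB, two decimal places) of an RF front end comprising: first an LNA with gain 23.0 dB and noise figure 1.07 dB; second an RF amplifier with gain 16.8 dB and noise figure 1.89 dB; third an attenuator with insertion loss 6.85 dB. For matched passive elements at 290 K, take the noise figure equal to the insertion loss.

1.08 dB

Convert to linear (a loss of L dB is a gain of −L dB): F_i = 10^(NF_i/10), G_i = 10^(G_i,dB/10)
  Stage 1: F_1 = 10^(1.07/10) = 1.279, G_1 = 10^(23.0/10) = 199.5
  Stage 2: F_2 = 10^(1.89/10) = 1.545, G_2 = 10^(16.8/10) = 47.86
  Stage 3: F_3 = 10^(6.85/10) = 4.842, G_3 = 10^(−6.85/10) = 0.2065
Friis cascade:
  F = 1.279 + (1.545 − 1)/199.5 + (4.842 − 1)/9550 = 1.283
NF = 10 log₁₀(1.283) = 1.08 dB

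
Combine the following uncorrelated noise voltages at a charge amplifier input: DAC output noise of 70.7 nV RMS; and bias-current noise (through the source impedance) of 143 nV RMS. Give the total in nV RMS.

160 nV

Uncorrelated sources add in power (mean-square): V_tot = √(ΣV_i²)
V_tot = √[(7.07×10⁻⁸)² + (1.43×10⁻⁷)²] = 1.60×10⁻⁷ V = 160 nV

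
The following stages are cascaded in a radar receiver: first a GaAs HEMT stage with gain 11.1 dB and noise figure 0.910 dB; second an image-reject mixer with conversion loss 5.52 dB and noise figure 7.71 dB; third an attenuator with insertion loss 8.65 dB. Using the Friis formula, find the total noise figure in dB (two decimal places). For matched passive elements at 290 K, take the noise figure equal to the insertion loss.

5.27 dB

Convert to linear (a loss of L dB is a gain of −L dB): F_i = 10^(NF_i/10), G_i = 10^(G_i,dB/10)
  Stage 1: F_1 = 10^(0.910/10) = 1.233, G_1 = 10^(11.1/10) = 12.88
  Stage 2: F_2 = 10^(7.71/10) = 5.902, G_2 = 10^(−5.52/10) = 0.2805
  Stage 3: F_3 = 10^(8.65/10) = 7.328, G_3 = 10^(−8.65/10) = 0.1365
Friis cascade:
  F = 1.233 + (5.902 − 1)/12.88 + (7.328 − 1)/3.614 = 3.365
NF = 10 log₁₀(3.365) = 5.27 dB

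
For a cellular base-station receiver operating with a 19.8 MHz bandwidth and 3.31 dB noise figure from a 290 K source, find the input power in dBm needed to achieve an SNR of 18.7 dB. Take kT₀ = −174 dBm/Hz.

Sensitivity = −174 + 10 log₁₀(B) + NF + SNR_min
= −174 + 72.97 + 3.31 + 18.7
= −79.02 dBm → −79.0 dBm

−79.0 dBm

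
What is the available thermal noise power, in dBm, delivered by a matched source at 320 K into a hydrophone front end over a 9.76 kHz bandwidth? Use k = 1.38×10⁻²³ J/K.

−133.7 dBm

P_n = kTB = 1.38×10⁻²³ × 320 × 9.76×10³ = 4.31×10⁻¹⁷ W
In dBm: 10 log₁₀(4.31×10⁻¹⁷ / 10⁻³) = −133.7 dBm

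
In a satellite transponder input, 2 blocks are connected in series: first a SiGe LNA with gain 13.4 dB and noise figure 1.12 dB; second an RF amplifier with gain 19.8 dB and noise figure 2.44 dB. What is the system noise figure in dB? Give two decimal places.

1.23 dB

Convert to linear (a loss of L dB is a gain of −L dB): F_i = 10^(NF_i/10), G_i = 10^(G_i,dB/10)
  Stage 1: F_1 = 10^(1.12/10) = 1.294, G_1 = 10^(13.4/10) = 21.88
  Stage 2: F_2 = 10^(2.44/10) = 1.754, G_2 = 10^(19.8/10) = 95.50
Friis cascade:
  F = 1.294 + (1.754 − 1)/21.88 = 1.329
NF = 10 log₁₀(1.329) = 1.23 dB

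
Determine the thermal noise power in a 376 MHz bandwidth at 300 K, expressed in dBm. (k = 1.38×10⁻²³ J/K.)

−88.1 dBm

P_n = kTB = 1.38×10⁻²³ × 300 × 3.76×10⁸ = 1.56×10⁻¹² W
In dBm: 10 log₁₀(1.56×10⁻¹² / 10⁻³) = −88.1 dBm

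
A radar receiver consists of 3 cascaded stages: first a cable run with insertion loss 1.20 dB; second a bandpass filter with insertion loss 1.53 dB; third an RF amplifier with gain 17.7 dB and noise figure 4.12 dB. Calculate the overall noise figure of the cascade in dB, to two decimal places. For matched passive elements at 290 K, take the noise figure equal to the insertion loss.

Convert to linear (a loss of L dB is a gain of −L dB): F_i = 10^(NF_i/10), G_i = 10^(G_i,dB/10)
  Stage 1: F_1 = 10^(1.20/10) = 1.318, G_1 = 10^(−1.20/10) = 0.7586
  Stage 2: F_2 = 10^(1.53/10) = 1.422, G_2 = 10^(−1.53/10) = 0.7031
  Stage 3: F_3 = 10^(4.12/10) = 2.582, G_3 = 10^(17.7/10) = 58.88
Friis cascade:
  F = 1.318 + (1.422 − 1)/0.7586 + (2.582 − 1)/0.5333 = 4.842
NF = 10 log₁₀(4.842) = 6.85 dB

6.85 dB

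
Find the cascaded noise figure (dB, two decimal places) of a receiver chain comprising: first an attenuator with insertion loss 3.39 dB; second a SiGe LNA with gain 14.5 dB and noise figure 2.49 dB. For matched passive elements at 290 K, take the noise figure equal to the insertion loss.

Convert to linear (a loss of L dB is a gain of −L dB): F_i = 10^(NF_i/10), G_i = 10^(G_i,dB/10)
  Stage 1: F_1 = 10^(3.39/10) = 2.183, G_1 = 10^(−3.39/10) = 0.4581
  Stage 2: F_2 = 10^(2.49/10) = 1.774, G_2 = 10^(14.5/10) = 28.18
Friis cascade:
  F = 2.183 + (1.774 − 1)/0.4581 = 3.873
NF = 10 log₁₀(3.873) = 5.88 dB

5.88 dB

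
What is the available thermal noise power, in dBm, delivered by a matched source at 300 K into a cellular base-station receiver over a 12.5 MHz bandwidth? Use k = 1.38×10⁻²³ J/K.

P_n = kTB = 1.38×10⁻²³ × 300 × 1.25×10⁷ = 5.17×10⁻¹⁴ W
In dBm: 10 log₁₀(5.17×10⁻¹⁴ / 10⁻³) = −102.9 dBm

−102.9 dBm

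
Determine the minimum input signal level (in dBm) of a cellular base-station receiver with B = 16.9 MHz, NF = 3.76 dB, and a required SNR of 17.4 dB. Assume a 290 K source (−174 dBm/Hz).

Sensitivity = −174 + 10 log₁₀(B) + NF + SNR_min
= −174 + 72.28 + 3.76 + 17.4
= −80.56 dBm → −80.6 dBm

−80.6 dBm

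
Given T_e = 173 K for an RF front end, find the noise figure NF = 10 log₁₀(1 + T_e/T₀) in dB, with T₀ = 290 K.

F = 1 + T_e/T₀ = 1 + 173/290 = 1.59655
NF = 10 log₁₀(1.59655) = 2.03 dB

2.03 dB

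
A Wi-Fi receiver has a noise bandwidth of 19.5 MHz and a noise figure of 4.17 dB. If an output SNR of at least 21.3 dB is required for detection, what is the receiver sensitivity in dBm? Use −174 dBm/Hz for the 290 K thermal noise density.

−75.6 dBm

Sensitivity = −174 + 10 log₁₀(B) + NF + SNR_min
= −174 + 72.9 + 4.17 + 21.3
= −75.63 dBm → −75.6 dBm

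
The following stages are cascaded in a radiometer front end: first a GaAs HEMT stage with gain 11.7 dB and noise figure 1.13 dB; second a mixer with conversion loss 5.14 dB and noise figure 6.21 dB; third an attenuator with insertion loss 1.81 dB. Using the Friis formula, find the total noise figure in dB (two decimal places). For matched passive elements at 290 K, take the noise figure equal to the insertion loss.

2.11 dB

Convert to linear (a loss of L dB is a gain of −L dB): F_i = 10^(NF_i/10), G_i = 10^(G_i,dB/10)
  Stage 1: F_1 = 10^(1.13/10) = 1.297, G_1 = 10^(11.7/10) = 14.79
  Stage 2: F_2 = 10^(6.21/10) = 4.178, G_2 = 10^(−5.14/10) = 0.3062
  Stage 3: F_3 = 10^(1.81/10) = 1.517, G_3 = 10^(−1.81/10) = 0.6592
Friis cascade:
  F = 1.297 + (4.178 − 1)/14.79 + (1.517 − 1)/4.529 = 1.626
NF = 10 log₁₀(1.626) = 2.11 dB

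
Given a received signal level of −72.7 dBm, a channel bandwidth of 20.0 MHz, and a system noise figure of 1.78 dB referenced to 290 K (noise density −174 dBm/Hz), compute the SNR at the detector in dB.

Noise floor: N = −174 + 10 log₁₀(B) + NF
10 log₁₀(2.00×10⁷) = 73.01 dB
N = −174 + 73.01 + 1.78 = −99.21 dBm
SNR = P_sig − N = −72.7 − (−99.21) = 26.51 dB → 26.5 dB

26.5 dB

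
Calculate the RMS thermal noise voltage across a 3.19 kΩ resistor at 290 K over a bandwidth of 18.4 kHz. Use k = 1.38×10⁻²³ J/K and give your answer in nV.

V_n = √(4kTRB)
4kTRB = 4 × 1.38×10⁻²³ × 290 × 3.19×10³ × 1.84×10⁴ = 9.40×10⁻¹³ V²
V_n = √(9.40×10⁻¹³) = 9.69×10⁻⁷ V = 969 nV

969 nV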